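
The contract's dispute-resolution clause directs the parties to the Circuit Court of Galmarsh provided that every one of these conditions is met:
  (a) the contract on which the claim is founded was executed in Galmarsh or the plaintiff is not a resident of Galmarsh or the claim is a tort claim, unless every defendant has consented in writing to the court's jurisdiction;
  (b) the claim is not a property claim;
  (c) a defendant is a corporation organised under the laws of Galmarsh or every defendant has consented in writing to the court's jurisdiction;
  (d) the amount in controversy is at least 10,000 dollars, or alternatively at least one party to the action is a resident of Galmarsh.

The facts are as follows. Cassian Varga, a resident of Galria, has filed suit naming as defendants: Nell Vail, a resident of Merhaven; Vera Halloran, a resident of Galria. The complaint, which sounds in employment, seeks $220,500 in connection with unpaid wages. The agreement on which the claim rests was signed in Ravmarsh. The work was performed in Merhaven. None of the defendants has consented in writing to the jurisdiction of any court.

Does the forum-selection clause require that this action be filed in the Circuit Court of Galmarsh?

No

The Circuit Court of Galmarsh:
  (a) The plaintiff resides in Galria, which is not Galmarsh, so this disjunct is met. Met.
  (b) The claim is an employment claim, not a property claim. Met.
  (c) No defendant is a corporation; no such written consent has been filed — every alternative fails. Condition not met.
  (d) The amount in controversy is $220,500, which meets the $10,000 floor — that alternative is enough. Condition met.
  → The clause does not apply.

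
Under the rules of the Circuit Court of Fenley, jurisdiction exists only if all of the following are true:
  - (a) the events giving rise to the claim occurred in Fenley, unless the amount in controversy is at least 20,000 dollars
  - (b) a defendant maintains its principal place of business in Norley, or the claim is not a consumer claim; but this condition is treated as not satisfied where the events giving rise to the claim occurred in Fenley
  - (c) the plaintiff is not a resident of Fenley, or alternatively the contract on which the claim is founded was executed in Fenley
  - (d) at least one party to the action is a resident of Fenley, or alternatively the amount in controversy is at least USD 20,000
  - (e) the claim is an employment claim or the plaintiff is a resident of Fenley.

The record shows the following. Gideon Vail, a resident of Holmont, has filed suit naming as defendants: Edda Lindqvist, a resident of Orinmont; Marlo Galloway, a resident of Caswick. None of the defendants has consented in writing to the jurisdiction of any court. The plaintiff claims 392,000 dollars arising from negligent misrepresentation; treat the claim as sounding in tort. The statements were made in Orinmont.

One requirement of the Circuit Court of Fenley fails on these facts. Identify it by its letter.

(e)

The Circuit Court of Fenley:
  (a) The operative events occurred in Orinmont, not Fenley. The proviso rescues it, though: the amount in controversy is 392,000 dollars, which meets the USD 20,000 floor. Condition met.
  (b) The claim is a tort claim, not a consumer claim, which satisfies one of the alternatives. The exception is not triggered, since the operative events occurred in Orinmont, not Fenley. Condition met.
  (c) The plaintiff resides in Holmont, which is not Fenley, which satisfies one of the alternatives. Condition met.
  (d) The amount in controversy is USD 392,000, which meets the 20,000 dollars floor — that alternative is enough. Condition met.
  (e) The claim is a tort claim, not an employment claim; the plaintiff resides in Holmont, not Fenley — every alternative fails. Fails.
Only condition (e) fails.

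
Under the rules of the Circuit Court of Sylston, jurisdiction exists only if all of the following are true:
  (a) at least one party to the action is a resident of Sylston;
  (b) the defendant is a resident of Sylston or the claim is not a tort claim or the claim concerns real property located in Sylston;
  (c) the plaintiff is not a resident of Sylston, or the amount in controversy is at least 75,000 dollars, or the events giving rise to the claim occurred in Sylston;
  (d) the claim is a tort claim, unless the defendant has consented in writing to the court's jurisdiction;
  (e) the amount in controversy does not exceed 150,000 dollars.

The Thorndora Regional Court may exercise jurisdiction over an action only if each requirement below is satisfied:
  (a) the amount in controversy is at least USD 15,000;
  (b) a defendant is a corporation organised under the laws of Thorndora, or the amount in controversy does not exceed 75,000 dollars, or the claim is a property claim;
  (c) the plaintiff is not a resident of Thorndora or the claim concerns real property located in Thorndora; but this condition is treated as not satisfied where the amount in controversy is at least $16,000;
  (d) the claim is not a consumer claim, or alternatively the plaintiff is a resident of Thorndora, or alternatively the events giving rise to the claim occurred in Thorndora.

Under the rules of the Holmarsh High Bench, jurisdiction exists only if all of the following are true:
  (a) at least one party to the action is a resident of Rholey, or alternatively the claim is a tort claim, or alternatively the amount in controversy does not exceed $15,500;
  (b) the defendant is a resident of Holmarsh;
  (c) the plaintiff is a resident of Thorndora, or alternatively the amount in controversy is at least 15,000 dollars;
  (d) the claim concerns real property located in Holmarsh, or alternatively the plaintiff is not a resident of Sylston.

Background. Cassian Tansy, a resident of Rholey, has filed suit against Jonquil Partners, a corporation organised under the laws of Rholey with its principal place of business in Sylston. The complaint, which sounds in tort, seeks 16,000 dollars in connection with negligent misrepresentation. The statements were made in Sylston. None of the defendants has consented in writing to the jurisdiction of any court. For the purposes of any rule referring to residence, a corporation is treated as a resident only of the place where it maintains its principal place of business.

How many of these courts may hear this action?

1

The Circuit Court of Sylston:
  (a) Jonquil Partners resides in Sylston. Satisfied.
  (b) The defendant resides in Sylston, which satisfies one of the alternatives. Satisfied.
  (c) The plaintiff resides in Rholey, which is not Sylston, so this disjunct is met. Met.
  (d) The claim is a tort claim. Met.
  (e) The amount in controversy is 16,000 dollars, within the 150,000 dollars ceiling. Met.
  → The court has jurisdiction.
The Thorndora Regional Court:
  (a) The amount in controversy is USD 16,000, which meets the 15,000 dollars floor. Condition met.
  (b) The amount in controversy is $16,000, within the $75,000 ceiling — that alternative is enough. Satisfied.
  (c) The plaintiff resides in Rholey, which is not Thorndora, so one alternative holds. However, the amount in controversy is $16,000, which meets the 16,000 dollars floor, which falls within the stated exception and so defeats the condition. Fails.
  (d) The claim is a tort claim, not a consumer claim — that alternative is enough. Met.
  → At least one condition fails; no jurisdiction.
The Holmarsh High Bench:
  (a) Cassian Tansy resides in Rholey, so one alternative holds. Met.
  (b) The defendant resides in Sylston, not Holmarsh. Not satisfied.
  (c) The amount in controversy is 16,000 dollars, which meets the 15,000 dollars floor — that alternative is enough. Condition met.
  (d) The plaintiff resides in Rholey, which is not Sylston, so one alternative holds. Condition met.
  → No jurisdiction.
Courts with jurisdiction: the Circuit Court of Sylston — 1 in total.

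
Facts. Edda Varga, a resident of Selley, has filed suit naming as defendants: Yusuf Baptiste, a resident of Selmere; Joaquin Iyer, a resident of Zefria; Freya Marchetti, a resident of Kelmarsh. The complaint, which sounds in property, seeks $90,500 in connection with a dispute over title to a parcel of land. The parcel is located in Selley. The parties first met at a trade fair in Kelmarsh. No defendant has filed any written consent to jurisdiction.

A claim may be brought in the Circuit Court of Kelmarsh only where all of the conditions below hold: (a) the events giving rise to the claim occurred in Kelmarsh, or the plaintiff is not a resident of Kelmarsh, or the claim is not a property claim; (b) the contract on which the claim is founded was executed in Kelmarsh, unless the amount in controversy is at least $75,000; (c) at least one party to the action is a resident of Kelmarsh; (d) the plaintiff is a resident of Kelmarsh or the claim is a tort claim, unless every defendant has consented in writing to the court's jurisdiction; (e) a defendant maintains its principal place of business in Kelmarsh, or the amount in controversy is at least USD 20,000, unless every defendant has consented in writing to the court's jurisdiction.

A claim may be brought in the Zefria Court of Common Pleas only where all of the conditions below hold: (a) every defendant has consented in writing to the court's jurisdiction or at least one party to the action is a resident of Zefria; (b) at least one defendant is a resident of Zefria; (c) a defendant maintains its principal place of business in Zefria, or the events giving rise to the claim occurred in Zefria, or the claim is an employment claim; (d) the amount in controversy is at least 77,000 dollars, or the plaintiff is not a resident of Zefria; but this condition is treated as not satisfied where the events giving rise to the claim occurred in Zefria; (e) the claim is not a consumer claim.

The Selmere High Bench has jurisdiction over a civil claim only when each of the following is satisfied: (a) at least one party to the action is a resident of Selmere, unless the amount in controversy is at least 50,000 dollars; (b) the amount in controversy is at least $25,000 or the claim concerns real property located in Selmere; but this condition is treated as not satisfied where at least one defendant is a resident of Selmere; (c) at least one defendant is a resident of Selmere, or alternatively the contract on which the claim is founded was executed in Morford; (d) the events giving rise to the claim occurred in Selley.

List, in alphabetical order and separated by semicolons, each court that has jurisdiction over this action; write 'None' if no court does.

None

The Circuit Court of Kelmarsh:
  (a) The plaintiff resides in Selley, which is not Kelmarsh, which satisfies one of the alternatives. Satisfied.
  (b) No contract (and hence no place of execution) is alleged. However, the amount in controversy is $90,500, which meets the $75,000 floor, so the 'unless' proviso supplies this condition. Condition met.
  (c) Freya Marchetti resides in Kelmarsh. Satisfied.
  (d) The plaintiff resides in Selley, not Kelmarsh; the claim is a property claim, not a tort claim — no alternative holds. Nor does the 'unless' clause help: no such written consent has been filed. Not met.
  (e) The amount in controversy is $90,500, which meets the USD 20,000 floor, which satisfies one of the alternatives. Met.
  → The court lacks jurisdiction.
The Zefria Court of Common Pleas:
  (a) Joaquin Iyer resides in Zefria, so one alternative holds. Met.
  (b) Joaquin Iyer resides in Zefria. Met.
  (c) No defendant is a corporation; the operative events occurred in Selley, not Zefria; the claim is a property claim, not an employment claim — no alternative holds. Not met.
  (d) The amount in controversy is USD 90,500, which meets the 77,000 dollars floor — that alternative is enough. And the carve-out is inapplicable — the operative events occurred in Selley, not Zefria. Satisfied.
  (e) The claim is a property claim, not a consumer claim. Met.
  → The court lacks jurisdiction.
The Selmere High Bench:
  (a) Yusuf Baptiste resides in Selmere. Satisfied.
  (b) The amount in controversy is $90,500, which meets the USD 25,000 floor, so this disjunct is met. But the carve-out bites: Yusuf Baptiste resides in Selmere. Condition not met.
  (c) Yusuf Baptiste resides in Selmere, which satisfies one of the alternatives. Condition met.
  (d) The operative events occurred in Selley. Met.
  → No jurisdiction.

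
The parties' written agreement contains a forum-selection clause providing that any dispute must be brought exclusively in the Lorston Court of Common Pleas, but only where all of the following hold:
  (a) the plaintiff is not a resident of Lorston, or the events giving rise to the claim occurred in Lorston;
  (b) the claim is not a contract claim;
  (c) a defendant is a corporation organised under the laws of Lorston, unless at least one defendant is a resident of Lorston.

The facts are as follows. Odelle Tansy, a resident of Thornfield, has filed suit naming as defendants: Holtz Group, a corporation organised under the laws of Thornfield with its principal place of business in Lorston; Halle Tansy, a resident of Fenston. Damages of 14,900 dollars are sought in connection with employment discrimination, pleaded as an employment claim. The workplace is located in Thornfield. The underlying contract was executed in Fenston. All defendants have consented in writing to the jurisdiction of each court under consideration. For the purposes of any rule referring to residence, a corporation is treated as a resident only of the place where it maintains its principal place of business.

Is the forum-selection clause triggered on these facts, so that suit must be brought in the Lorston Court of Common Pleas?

Yes

The Lorston Court of Common Pleas:
  (a) The plaintiff resides in Thornfield, which is not Lorston, so this disjunct is met. Met.
  (b) The claim is an employment claim, not a contract claim. Met.
  (c) The corporate defendant(s) are organised in Thornfield, not Lorston. But Holtz Group resides in Lorston, and the 'unless' clause therefore excuses the requirement. Met.
  → The clause applies.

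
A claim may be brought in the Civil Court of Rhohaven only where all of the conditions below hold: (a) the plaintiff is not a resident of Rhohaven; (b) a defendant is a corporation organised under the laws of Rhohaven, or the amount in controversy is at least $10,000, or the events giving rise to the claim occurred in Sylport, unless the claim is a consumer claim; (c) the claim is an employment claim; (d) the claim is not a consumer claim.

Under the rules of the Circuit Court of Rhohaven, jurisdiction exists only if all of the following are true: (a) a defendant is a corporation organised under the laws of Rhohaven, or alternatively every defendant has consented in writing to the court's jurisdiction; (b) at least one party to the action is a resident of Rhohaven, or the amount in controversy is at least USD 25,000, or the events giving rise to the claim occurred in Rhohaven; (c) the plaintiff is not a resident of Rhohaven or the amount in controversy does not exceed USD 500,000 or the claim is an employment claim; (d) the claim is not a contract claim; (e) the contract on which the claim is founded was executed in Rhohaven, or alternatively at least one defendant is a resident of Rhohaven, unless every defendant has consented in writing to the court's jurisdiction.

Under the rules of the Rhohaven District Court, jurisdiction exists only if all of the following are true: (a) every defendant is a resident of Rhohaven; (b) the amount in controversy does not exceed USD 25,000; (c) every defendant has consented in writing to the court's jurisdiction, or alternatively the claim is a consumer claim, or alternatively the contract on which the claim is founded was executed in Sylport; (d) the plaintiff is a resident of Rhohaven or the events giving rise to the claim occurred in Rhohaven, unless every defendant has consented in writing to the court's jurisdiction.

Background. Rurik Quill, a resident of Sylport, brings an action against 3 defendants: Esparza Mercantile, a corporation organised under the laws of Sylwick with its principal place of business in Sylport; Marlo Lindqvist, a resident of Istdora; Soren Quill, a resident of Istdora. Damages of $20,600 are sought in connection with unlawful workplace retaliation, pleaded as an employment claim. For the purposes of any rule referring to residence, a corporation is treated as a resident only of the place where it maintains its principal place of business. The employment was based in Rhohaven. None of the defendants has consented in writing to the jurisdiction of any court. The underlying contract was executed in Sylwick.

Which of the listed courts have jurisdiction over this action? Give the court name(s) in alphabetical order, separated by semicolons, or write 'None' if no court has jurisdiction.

the Civil Court of Rhohaven

The Civil Court of Rhohaven:
  (a) The plaintiff resides in Sylport, which is not Rhohaven. Condition met.
  (b) The amount in controversy is USD 20,600, which meets the 10,000 dollars floor, so this disjunct is met. Condition met.
  (c) The claim is an employment claim. Satisfied.
  (d) The claim is an employment claim, not a consumer claim. Met.
  → Jurisdiction lies.
The Circuit Court of Rhohaven:
  (a) The corporate defendant(s) are organised in Sylwick, not Rhohaven; no such written consent has been filed — none of the alternatives is met. Not satisfied.
  (b) The operative events occurred in Rhohaven, so one alternative holds. Condition met.
  (c) The plaintiff resides in Sylport, which is not Rhohaven — that alternative is enough. Condition met.
  (d) The claim is an employment claim, not a contract claim. Met.
  (e) The contract was executed in Sylwick, not Rhohaven; no defendant resides in Rhohaven (they reside in Sylport, Istdora, Istdora) — none of the alternatives is met. The proviso offers no rescue either, since no such written consent has been filed. Condition not met.
  → The court lacks jurisdiction.
The Rhohaven District Court:
  (a) The defendants reside as follows — Esparza Mercantile in Sylport, Marlo Lindqvist in Istdora, Soren Quill in Istdora — not all in Rhohaven. Fails.
  (b) The amount in controversy is 20,600 dollars, within the USD 25,000 ceiling. Met.
  (c) No such written consent has been filed; the claim is an employment claim, not a consumer claim; the contract was executed in Sylwick, not Sylport — no alternative holds. Not satisfied.
  (d) The operative events occurred in Rhohaven — that alternative is enough. Satisfied.
  → No jurisdiction.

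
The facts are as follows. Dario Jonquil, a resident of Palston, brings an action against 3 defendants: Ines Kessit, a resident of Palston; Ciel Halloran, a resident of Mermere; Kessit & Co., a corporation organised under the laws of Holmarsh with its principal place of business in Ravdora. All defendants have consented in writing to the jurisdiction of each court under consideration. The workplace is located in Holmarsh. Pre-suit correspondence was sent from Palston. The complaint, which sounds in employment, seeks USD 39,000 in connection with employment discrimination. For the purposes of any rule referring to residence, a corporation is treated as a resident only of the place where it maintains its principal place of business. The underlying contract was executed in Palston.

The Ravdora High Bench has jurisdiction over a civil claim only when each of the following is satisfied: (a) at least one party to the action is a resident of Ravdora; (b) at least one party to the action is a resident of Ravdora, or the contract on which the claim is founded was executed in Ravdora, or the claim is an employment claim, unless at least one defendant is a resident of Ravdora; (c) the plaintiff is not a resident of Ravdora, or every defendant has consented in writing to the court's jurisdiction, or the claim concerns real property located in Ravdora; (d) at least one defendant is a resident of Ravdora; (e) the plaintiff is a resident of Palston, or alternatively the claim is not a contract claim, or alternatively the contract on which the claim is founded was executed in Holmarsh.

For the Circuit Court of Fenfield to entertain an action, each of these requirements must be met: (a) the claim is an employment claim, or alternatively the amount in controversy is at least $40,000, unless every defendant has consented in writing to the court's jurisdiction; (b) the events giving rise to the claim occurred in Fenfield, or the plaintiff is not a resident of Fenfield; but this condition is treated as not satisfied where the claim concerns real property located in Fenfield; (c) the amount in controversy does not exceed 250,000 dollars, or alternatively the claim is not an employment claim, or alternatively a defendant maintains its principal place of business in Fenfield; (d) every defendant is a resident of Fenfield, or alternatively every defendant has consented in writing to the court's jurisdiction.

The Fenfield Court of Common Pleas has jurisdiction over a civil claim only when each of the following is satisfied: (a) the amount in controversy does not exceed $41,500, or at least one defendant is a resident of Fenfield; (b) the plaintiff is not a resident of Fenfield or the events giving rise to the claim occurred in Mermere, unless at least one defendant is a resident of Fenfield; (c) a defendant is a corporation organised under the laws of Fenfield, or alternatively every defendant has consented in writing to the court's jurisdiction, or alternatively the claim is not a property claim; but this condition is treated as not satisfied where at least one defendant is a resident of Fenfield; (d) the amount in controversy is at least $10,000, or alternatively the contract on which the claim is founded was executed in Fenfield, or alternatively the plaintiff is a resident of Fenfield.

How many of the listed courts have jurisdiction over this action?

The Ravdora High Bench:
  (a) Kessit & Co. resides in Ravdora. Satisfied.
  (b) Kessit & Co. resides in Ravdora — that alternative is enough. Condition met.
  (c) The plaintiff resides in Palston, which is not Ravdora, which satisfies one of the alternatives. Condition met.
  (d) Kessit & Co. resides in Ravdora. Met.
  (e) The plaintiff resides in Palston, which satisfies one of the alternatives. Met.
  → All conditions met; jurisdiction exists.
The Circuit Court of Fenfield:
  (a) The claim is an employment claim — that alternative is enough. Condition met.
  (b) The plaintiff resides in Palston, which is not Fenfield, so this disjunct is met. The carve-out does not apply: the claim does not concern real property. Met.
  (c) The amount in controversy is $39,000, within the USD 250,000 ceiling, which satisfies one of the alternatives. Met.
  (d) Every defendant has filed written consent, so this disjunct is met. Condition met.
  → All conditions met; jurisdiction exists.
The Fenfield Court of Common Pleas:
  (a) The amount in controversy is $39,000, within the 41,500 dollars ceiling, so this disjunct is met. Condition met.
  (b) The plaintiff resides in Palston, which is not Fenfield, so one alternative holds. Condition met.
  (c) Every defendant has filed written consent — that alternative is enough. And the carve-out is inapplicable — no defendant resides in Fenfield (they reside in Palston, Mermere, Ravdora). Met.
  (d) The amount in controversy is USD 39,000, which meets the USD 10,000 floor, so this disjunct is met. Met.
  → Jurisdiction lies.
Courts with jurisdiction: the Ravdora High Bench, the Circuit Court of Fenfield, the Fenfield Court of Common Pleas — 3 in total.

3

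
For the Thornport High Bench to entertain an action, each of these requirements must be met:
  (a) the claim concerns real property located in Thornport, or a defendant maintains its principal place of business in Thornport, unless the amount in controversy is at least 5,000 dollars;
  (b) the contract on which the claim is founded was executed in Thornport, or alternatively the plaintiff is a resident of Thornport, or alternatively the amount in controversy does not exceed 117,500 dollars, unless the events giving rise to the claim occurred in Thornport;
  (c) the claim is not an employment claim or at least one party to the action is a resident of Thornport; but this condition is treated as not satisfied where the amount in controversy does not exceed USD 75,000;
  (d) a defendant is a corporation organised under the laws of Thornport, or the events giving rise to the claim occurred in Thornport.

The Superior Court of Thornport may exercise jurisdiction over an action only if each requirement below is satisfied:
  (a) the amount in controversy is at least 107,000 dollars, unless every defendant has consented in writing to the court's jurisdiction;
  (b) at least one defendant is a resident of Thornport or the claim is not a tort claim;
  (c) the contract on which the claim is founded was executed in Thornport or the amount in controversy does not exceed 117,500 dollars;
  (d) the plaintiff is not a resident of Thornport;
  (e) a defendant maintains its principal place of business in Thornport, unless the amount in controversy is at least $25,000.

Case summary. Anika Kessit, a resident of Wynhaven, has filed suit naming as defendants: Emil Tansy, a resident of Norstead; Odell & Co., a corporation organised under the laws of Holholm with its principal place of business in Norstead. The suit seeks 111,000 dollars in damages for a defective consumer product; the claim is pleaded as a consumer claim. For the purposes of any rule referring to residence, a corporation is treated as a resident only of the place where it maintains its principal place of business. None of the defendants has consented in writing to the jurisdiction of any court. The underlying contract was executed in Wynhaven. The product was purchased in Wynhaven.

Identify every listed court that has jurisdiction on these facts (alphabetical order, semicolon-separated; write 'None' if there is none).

the Superior Court of Thornport

The Thornport High Bench:
  (a) The claim does not concern real property; the corporate defendant(s) have their principal place of business in Norstead, not Thornport — no alternative holds. The proviso rescues it, though: the amount in controversy is $111,000, which meets the USD 5,000 floor. Condition met.
  (b) The amount in controversy is 111,000 dollars, within the 117,500 dollars ceiling, so one alternative holds. Met.
  (c) The claim is a consumer claim, not an employment claim — that alternative is enough. And the carve-out is inapplicable — the amount in controversy is 111,000 dollars, above the USD 75,000 ceiling. Condition met.
  (d) The corporate defendant(s) are organised in Holholm, not Thornport; the operative events occurred in Wynhaven, not Thornport — every alternative fails. Fails.
  → Not every requirement is met — no jurisdiction.
The Superior Court of Thornport:
  (a) The amount in controversy is $111,000, which meets the 107,000 dollars floor. Condition met.
  (b) The claim is a consumer claim, not a tort claim, so this disjunct is met. Satisfied.
  (c) The amount in controversy is USD 111,000, within the USD 117,500 ceiling, which satisfies one of the alternatives. Satisfied.
  (d) The plaintiff resides in Wynhaven, which is not Thornport. Satisfied.
  (e) The corporate defendant(s) have their principal place of business in Norstead, not Thornport. The proviso rescues it, though: the amount in controversy is USD 111,000, which meets the 25,000 dollars floor. Met.
  → Every requirement is satisfied — jurisdiction.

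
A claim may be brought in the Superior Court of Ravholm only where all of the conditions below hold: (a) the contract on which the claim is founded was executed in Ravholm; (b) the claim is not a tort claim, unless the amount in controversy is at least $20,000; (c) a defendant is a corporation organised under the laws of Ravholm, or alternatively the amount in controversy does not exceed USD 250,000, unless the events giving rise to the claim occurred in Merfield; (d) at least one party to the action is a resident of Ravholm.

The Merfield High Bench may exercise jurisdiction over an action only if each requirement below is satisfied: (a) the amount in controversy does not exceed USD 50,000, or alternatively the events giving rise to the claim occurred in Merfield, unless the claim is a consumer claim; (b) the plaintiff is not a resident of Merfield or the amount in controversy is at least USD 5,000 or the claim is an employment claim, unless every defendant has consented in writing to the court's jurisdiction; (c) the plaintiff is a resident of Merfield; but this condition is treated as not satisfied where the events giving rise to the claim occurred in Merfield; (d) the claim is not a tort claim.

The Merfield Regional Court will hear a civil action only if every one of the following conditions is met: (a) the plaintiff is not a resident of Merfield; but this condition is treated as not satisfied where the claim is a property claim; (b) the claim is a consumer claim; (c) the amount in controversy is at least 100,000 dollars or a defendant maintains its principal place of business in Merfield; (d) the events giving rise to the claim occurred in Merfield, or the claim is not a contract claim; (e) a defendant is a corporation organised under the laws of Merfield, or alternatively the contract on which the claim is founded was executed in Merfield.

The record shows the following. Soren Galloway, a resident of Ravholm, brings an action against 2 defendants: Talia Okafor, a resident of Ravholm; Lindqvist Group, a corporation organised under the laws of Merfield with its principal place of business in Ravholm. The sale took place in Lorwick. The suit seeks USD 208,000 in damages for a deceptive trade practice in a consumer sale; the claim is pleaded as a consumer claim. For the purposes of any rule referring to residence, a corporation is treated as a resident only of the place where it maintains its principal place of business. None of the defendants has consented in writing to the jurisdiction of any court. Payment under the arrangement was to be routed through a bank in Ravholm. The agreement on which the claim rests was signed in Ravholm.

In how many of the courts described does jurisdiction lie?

The Superior Court of Ravholm:
  (a) The contract was executed in Ravholm. Satisfied.
  (b) The claim is a consumer claim, not a tort claim. Condition met.
  (c) The amount in controversy is USD 208,000, within the $250,000 ceiling, so one alternative holds. Met.
  (d) Soren Galloway resides in Ravholm. Met.
  → The court has jurisdiction.
The Merfield High Bench:
  (a) The amount in controversy is 208,000 dollars, above the $50,000 ceiling; the operative events occurred in Lorwick, not Merfield — every alternative fails. The proviso rescues it, though: the claim is a consumer claim. Condition met.
  (b) The plaintiff resides in Ravholm, which is not Merfield, which satisfies one of the alternatives. Condition met.
  (c) The plaintiff resides in Ravholm, not Merfield. Fails.
  (d) The claim is a consumer claim, not a tort claim. Met.
  → No jurisdiction.
The Merfield Regional Court:
  (a) The plaintiff resides in Ravholm, which is not Merfield. The carve-out does not apply: the claim is a consumer claim, not a property claim. Met.
  (b) The claim is a consumer claim. Met.
  (c) The amount in controversy is 208,000 dollars, which meets the USD 100,000 floor, so this disjunct is met. Satisfied.
  (d) The claim is a consumer claim, not a contract claim, so this disjunct is met. Met.
  (e) Lindqvist Group is organised under the laws of Merfield, so this disjunct is met. Met.
  → Every requirement is satisfied — jurisdiction.
Courts with jurisdiction: the Superior Court of Ravholm, the Merfield Regional Court — 2 in total.

2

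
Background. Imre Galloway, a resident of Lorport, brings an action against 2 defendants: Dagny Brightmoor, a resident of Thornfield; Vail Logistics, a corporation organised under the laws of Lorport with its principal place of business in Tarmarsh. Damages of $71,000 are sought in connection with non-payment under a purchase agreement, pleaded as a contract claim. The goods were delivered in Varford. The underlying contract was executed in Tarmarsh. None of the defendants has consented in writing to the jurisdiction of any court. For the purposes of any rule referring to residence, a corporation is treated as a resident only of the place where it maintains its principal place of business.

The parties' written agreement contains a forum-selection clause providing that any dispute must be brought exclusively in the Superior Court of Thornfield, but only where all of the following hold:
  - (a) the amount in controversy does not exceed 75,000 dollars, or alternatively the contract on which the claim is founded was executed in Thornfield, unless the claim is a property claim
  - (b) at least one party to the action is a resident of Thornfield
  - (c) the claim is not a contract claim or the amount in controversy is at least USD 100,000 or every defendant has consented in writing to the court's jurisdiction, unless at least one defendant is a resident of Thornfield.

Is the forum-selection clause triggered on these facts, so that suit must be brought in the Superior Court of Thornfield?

Yes

The Superior Court of Thornfield:
  (a) The amount in controversy is $71,000, within the 75,000 dollars ceiling — that alternative is enough. Met.
  (b) Dagny Brightmoor resides in Thornfield. Condition met.
  (c) The claim is a contract claim; the amount in controversy is 71,000 dollars, below the 100,000 dollars floor; no such written consent has been filed — no alternative holds. The proviso rescues it, though: Dagny Brightmoor resides in Thornfield. Met.
  → Forum clause is triggered.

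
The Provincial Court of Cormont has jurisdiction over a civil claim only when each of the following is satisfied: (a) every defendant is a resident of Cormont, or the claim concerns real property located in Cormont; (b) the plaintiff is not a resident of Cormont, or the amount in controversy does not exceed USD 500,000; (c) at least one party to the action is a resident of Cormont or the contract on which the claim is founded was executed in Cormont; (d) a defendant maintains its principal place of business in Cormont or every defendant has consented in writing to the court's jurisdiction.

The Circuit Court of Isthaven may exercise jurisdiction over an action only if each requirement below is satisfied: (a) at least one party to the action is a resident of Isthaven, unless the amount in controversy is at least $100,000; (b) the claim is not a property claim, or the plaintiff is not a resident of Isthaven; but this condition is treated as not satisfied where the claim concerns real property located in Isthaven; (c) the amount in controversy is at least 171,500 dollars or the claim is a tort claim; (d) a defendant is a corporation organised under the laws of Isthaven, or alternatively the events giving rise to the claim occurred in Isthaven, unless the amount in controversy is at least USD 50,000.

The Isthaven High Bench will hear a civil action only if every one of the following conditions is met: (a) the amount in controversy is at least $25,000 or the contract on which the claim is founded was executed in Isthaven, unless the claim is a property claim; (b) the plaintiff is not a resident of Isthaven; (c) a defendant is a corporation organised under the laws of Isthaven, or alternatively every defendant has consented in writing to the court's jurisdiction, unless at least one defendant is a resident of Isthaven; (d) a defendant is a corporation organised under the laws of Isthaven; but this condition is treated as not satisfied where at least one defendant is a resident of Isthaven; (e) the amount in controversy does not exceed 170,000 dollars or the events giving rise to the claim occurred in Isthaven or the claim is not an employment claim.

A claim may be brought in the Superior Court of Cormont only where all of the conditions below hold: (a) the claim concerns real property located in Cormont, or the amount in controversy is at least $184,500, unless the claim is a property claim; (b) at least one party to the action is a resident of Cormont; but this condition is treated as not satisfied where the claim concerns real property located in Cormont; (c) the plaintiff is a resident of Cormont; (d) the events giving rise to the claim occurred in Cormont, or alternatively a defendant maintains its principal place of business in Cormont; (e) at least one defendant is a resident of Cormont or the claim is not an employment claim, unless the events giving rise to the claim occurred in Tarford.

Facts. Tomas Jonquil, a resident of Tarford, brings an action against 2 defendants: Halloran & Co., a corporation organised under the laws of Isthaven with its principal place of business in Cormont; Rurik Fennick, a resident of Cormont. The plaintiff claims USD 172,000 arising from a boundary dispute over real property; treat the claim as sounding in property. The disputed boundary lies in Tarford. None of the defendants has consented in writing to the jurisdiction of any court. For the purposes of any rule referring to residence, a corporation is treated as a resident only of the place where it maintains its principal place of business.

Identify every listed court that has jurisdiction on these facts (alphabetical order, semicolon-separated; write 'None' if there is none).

The Provincial Court of Cormont:
  (a) The defendants reside as follows — Halloran & Co. in Cormont, Rurik Fennick in Cormont — all in Cormont — that alternative is enough. Condition met.
  (b) The plaintiff resides in Tarford, which is not Cormont, so one alternative holds. Met.
  (c) Halloran & Co. resides in Cormont, so this disjunct is met. Condition met.
  (d) Halloran & Co. has its principal place of business in Cormont, which satisfies one of the alternatives. Satisfied.
  → All conditions met; jurisdiction exists.
The Circuit Court of Isthaven:
  (a) No party resides in Isthaven. However, the amount in controversy is 172,000 dollars, which meets the USD 100,000 floor, so the 'unless' proviso supplies this condition. Satisfied.
  (b) The plaintiff resides in Tarford, which is not Isthaven, which satisfies one of the alternatives. The exception is not triggered, since the property lies in Tarford, not Isthaven. Condition met.
  (c) The amount in controversy is USD 172,000, which meets the 171,500 dollars floor, which satisfies one of the alternatives. Met.
  (d) Halloran & Co. is organised under the laws of Isthaven, so this disjunct is met. Satisfied.
  → All conditions met; jurisdiction exists.
The Isthaven High Bench:
  (a) The amount in controversy is $172,000, which meets the USD 25,000 floor, so one alternative holds. Met.
  (b) The plaintiff resides in Tarford, which is not Isthaven. Satisfied.
  (c) Halloran & Co. is organised under the laws of Isthaven — that alternative is enough. Condition met.
  (d) Halloran & Co. is organised under the laws of Isthaven. And the carve-out is inapplicable — no defendant resides in Isthaven (they reside in Cormont, Cormont). Satisfied.
  (e) The claim is a property claim, not an employment claim, so this disjunct is met. Satisfied.
  → Jurisdiction lies.
The Superior Court of Cormont:
  (a) The property lies in Tarford, not Cormont; the amount in controversy is 172,000 dollars, below the $184,500 floor — no alternative holds. However, the claim is a property claim, so the 'unless' proviso supplies this condition. Condition met.
  (b) Halloran & Co. resides in Cormont. The exception is not triggered, since the property lies in Tarford, not Cormont. Satisfied.
  (c) The plaintiff resides in Tarford, not Cormont. Not met.
  (d) Halloran & Co. has its principal place of business in Cormont, so one alternative holds. Condition met.
  (e) Halloran & Co. resides in Cormont, which satisfies one of the alternatives. Condition met.
  → Not every requirement is met — no jurisdiction.

the Circuit Court of Isthaven; the Isthaven High Bench; the Provincial Court of Cormont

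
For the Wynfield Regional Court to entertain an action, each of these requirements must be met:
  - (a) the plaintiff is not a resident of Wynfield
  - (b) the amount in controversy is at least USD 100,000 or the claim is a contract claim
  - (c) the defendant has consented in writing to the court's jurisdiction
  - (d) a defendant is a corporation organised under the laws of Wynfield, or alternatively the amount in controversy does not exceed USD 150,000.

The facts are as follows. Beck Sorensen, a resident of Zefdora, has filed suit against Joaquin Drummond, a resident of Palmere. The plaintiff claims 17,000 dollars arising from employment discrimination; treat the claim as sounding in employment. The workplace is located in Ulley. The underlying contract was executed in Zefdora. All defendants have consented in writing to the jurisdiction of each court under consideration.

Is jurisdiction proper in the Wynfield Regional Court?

The Wynfield Regional Court:
  (a) The plaintiff resides in Zefdora, which is not Wynfield. Satisfied.
  (b) The amount in controversy is 17,000 dollars, below the $100,000 floor; the claim is an employment claim, not a contract claim — no alternative holds. Not met.
  (c) Every defendant has filed written consent. Satisfied.
  (d) The amount in controversy is $17,000, within the USD 150,000 ceiling — that alternative is enough. Condition met.
  → The court lacks jurisdiction.

No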